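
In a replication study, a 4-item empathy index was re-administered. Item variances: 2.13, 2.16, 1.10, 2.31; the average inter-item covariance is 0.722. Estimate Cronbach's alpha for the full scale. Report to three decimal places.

Cronbach's alpha = 0.706

sum of item variances = 2.13 + 2.16 + 1.10 + 2.31 = 7.70
Sum of the 6 distinct covariances = 6 × 0.722 = 4.332
σ²_total = sum of item variances + 2·Σcov = 7.70 + 2 × 4.332 = 16.364
α = (4/3)·(1 − 7.70/16.364) = 0.706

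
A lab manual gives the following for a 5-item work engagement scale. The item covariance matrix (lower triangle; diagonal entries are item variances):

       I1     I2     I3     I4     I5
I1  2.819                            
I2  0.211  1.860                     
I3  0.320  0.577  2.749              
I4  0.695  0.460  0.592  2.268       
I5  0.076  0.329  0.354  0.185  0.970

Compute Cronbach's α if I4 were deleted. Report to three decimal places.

α = 0.410

Remaining items: I1, I2, I3, I5 (k = 4).
ΣVar(i) = 2.819 + 1.860 + 2.749 + 0.970 = 8.398
total variance = 8.398 + 2 × 1.867 = 12.132
α (item deleted) = (4/3)·(1 − 8.398/12.132) = 0.410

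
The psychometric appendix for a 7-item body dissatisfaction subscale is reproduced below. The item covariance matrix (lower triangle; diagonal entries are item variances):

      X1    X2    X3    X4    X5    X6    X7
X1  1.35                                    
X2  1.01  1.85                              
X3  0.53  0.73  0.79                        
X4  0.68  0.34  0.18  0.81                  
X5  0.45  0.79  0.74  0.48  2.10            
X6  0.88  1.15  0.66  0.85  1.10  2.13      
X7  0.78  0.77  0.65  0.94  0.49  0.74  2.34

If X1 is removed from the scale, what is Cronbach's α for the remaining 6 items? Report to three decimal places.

α = 0.815

Remaining items: X2, X3, X4, X5, X6, X7 (k = 6).
Σσᵢ² = 1.85 + 0.79 + 0.81 + 2.10 + 2.13 + 2.34 = 10.02
Var(T) = 10.02 + 2 × 10.61 = 31.24
α (item deleted) = (6/5)·(1 − 10.02/31.24) = 0.815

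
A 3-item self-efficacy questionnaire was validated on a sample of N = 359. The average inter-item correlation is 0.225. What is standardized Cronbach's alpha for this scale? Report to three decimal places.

α = 0.466

Standardized α = k·r̄ / (1 + (k−1)·r̄) = 3 × 0.225 / (1 + 2 × 0.225)
  = 0.6750 / 1.4500 = 0.466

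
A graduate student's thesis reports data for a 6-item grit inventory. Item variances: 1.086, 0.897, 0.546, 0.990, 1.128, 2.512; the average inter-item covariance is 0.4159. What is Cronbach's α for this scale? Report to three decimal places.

Σσᵢ² = 1.086 + 0.897 + 0.546 + 0.990 + 1.128 + 2.512 = 7.159
Sum of the 15 distinct covariances = 15 × 0.4159 = 6.2385
Var(T) = Σσᵢ² + 2·Σcov = 7.159 + 2 × 6.2385 = 19.6360
α = (6/5)·(1 − 7.159/19.6360) = 0.762

Cronbach's α = 0.762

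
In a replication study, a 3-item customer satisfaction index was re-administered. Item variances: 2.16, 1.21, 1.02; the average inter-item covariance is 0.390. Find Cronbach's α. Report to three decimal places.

sum of item variances = 2.16 + 1.21 + 1.02 = 4.39
Sum of the 3 distinct covariances = 3 × 0.390 = 1.170
σ²_total = sum of item variances + 2·Σcov = 4.39 + 2 × 1.170 = 6.730
α = (3/2)·(1 − 4.39/6.730) = 0.522

Cronbach's α = 0.522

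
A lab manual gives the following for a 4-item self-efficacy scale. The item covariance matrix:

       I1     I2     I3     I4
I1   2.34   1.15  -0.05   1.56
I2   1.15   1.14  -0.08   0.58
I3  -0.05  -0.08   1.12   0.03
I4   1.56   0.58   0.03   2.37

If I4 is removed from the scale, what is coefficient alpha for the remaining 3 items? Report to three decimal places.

coefficient alpha = 0.461

Remaining items: I1, I2, I3 (k = 3).
sum of item variances = 2.34 + 1.14 + 1.12 = 4.60
σ²_T = 4.60 + 2 × 1.02 = 6.64
α (item deleted) = (3/2)·(1 − 4.60/6.64) = 0.461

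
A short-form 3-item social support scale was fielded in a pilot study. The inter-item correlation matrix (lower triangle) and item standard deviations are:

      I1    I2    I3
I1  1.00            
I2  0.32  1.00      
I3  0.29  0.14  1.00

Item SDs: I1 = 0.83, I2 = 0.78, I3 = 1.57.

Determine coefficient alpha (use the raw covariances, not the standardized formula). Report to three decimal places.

Σσ²ᵢ = 0.83² + 0.78² + 1.57² = 3.7622
Covariances σ_ij = r_ij · s_i · s_j:
  σ(I1,I2) = 0.32 × 0.83 × 0.78 = 0.2072
  σ(I1,I3) = 0.29 × 0.83 × 1.57 = 0.3779
  σ(I2,I3) = 0.14 × 0.78 × 1.57 = 0.1714
σ²_T = Σσ²ᵢ + 2·Σσ_ij = 3.7622 + 2 × 0.7565 = 5.2752
α = (3/2)·(1 − 3.7622/5.2752) = 0.430

α = 0.430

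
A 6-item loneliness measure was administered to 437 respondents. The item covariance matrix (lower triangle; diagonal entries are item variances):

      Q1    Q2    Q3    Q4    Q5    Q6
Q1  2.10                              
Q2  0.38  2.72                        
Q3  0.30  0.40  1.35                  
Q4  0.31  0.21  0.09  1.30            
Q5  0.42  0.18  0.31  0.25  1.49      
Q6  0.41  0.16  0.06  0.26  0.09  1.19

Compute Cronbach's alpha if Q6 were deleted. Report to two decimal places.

Remaining items: Q1, Q2, Q3, Q4, Q5 (k = 5).
sum of item variances = 2.10 + 2.72 + 1.35 + 1.30 + 1.49 = 8.96
σ²_T = 8.96 + 2 × 2.85 = 14.66
α (item deleted) = (5/4)·(1 − 8.96/14.66) = 0.49

α = 0.49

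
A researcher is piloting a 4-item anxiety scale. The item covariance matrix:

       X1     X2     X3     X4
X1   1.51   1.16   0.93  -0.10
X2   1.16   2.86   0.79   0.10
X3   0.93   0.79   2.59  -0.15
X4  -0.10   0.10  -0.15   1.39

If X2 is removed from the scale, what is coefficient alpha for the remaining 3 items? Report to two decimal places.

Remaining items: X1, X3, X4 (k = 3).
ΣVar(i) = 1.51 + 2.59 + 1.39 = 5.49
Var(T) = 5.49 + 2 × 0.68 = 6.85
α (item deleted) = (3/2)·(1 − 5.49/6.85) = 0.30

α = 0.30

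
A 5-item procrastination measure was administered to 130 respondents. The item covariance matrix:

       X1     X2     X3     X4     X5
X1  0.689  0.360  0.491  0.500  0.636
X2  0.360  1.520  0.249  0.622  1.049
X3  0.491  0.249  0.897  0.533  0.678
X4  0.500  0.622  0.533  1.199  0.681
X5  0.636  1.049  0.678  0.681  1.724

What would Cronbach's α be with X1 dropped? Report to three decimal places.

α = 0.784

Remaining items: X2, X3, X4, X5 (k = 4).
Σσ²ᵢ = 1.520 + 0.897 + 1.199 + 1.724 = 5.340
total variance = 5.340 + 2 × 3.812 = 12.964
α (item deleted) = (4/3)·(1 − 5.340/12.964) = 0.784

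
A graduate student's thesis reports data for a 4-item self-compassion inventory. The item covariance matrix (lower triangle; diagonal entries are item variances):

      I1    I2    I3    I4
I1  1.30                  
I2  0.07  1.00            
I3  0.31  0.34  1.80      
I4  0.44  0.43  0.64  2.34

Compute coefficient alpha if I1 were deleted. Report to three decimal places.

Remaining items: I2, I3, I4 (k = 3).
Σσᵢ² = 1.00 + 1.80 + 2.34 = 5.14
total variance = 5.14 + 2 × 1.41 = 7.96
α (item deleted) = (3/2)·(1 − 5.14/7.96) = 0.531

coefficient alpha = 0.531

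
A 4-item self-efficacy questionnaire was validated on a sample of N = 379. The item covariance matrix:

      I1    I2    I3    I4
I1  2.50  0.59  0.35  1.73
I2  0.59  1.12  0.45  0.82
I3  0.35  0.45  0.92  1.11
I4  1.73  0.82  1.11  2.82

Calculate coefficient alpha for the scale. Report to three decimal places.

coefficient alpha = 0.771

ΣVar(i) = 2.50 + 1.12 + 0.92 + 2.82 = 7.36
Σ_{i<j} σ_ij = 5.05
total variance = 7.36 + 2 × 5.05 = 17.46
α = (k/(k−1))·(1 − ΣVar(i)/total variance) = (4/3)·(1 − 7.36/17.46) = 0.771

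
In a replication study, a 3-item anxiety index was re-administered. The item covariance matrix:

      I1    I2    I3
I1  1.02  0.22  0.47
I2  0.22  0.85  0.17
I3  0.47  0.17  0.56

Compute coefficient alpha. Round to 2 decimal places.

Σσ²ᵢ = 1.02 + 0.85 + 0.56 = 2.43
Sum of off-diagonal covariances = 0.86
Var(T) = 2.43 + 2 × 0.86 = 4.15
α = (k/(k−1))·(1 − Σσ²ᵢ/Var(T)) = (3/2)·(1 − 2.43/4.15) = 0.62

coefficient alpha = 0.62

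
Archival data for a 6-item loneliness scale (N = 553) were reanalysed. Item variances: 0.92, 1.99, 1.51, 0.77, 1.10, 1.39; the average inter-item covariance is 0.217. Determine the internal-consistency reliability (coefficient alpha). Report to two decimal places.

Σσᵢ² = 0.92 + 1.99 + 1.51 + 0.77 + 1.10 + 1.39 = 7.68
Sum of the 15 distinct covariances = 15 × 0.217 = 3.255
Var(T) = Σσᵢ² + 2·Σcov = 7.68 + 2 × 3.255 = 14.190
α = (6/5)·(1 − 7.68/14.190) = 0.55

coefficient alpha = 0.55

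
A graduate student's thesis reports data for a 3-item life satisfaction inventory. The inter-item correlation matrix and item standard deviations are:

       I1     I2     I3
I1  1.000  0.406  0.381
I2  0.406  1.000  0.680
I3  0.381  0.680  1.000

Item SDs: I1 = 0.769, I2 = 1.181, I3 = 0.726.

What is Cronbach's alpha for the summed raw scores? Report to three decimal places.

Σσ²ᵢ = 0.769² + 1.181² + 0.726² = 2.5132
Covariances σ_ij = r_ij · s_i · s_j:
  σ(I1,I2) = 0.406 × 0.769 × 1.181 = 0.3687
  σ(I1,I3) = 0.381 × 0.769 × 0.726 = 0.2127
  σ(I2,I3) = 0.680 × 1.181 × 0.726 = 0.5830
σ²_T = Σσ²ᵢ + 2·Σσ_ij = 2.5132 + 2 × 1.1644 = 4.8420
α = (3/2)·(1 − 2.5132/4.8420) = 0.721

Cronbach's alpha = 0.721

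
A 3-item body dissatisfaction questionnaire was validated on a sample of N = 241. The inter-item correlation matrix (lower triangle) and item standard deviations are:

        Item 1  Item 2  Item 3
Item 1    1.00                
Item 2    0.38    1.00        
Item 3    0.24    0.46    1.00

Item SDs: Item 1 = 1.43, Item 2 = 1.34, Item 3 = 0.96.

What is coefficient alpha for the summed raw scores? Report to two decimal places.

Σσ²ᵢ = 1.43² + 1.34² + 0.96² = 4.7621
Covariances σ_ij = r_ij · s_i · s_j:
  σ(Item 1,Item 2) = 0.38 × 1.43 × 1.34 = 0.7282
  σ(Item 1,Item 3) = 0.24 × 1.43 × 0.96 = 0.3295
  σ(Item 2,Item 3) = 0.46 × 1.34 × 0.96 = 0.5917
σ²_T = Σσ²ᵢ + 2·Σσ_ij = 4.7621 + 2 × 1.6494 = 8.0609
α = (3/2)·(1 − 4.7621/8.0609) = 0.61

α = 0.61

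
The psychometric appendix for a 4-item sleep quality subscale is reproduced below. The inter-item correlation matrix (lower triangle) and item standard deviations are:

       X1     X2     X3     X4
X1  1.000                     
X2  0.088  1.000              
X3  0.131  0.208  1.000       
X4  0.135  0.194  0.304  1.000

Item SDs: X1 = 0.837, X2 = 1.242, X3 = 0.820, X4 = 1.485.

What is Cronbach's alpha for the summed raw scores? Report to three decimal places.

Σσ²ᵢ = 0.837² + 1.242² + 0.820² + 1.485² = 5.1208
Covariances σ_ij = r_ij · s_i · s_j:
  σ(X1,X2) = 0.088 × 0.837 × 1.242 = 0.0915
  σ(X1,X3) = 0.131 × 0.837 × 0.820 = 0.0899
  σ(X1,X4) = 0.135 × 0.837 × 1.485 = 0.1678
  σ(X2,X3) = 0.208 × 1.242 × 0.820 = 0.2118
  σ(X2,X4) = 0.194 × 1.242 × 1.485 = 0.3578
  σ(X3,X4) = 0.304 × 0.820 × 1.485 = 0.3702
σ²_T = Σσ²ᵢ + 2·Σσ_ij = 5.1208 + 2 × 1.2890 = 7.6988
α = (4/3)·(1 − 5.1208/7.6988) = 0.446

Cronbach's alpha = 0.446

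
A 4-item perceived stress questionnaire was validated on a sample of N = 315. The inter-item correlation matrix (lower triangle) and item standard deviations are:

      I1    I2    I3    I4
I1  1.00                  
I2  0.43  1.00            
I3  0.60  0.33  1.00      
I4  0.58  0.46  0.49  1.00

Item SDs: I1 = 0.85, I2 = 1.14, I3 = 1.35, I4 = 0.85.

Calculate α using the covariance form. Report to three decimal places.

Σσ²ᵢ = 0.85² + 1.14² + 1.35² + 0.85² = 4.5671
Covariances σ_ij = r_ij · s_i · s_j:
  σ(I1,I2) = 0.43 × 0.85 × 1.14 = 0.4167
  σ(I1,I3) = 0.60 × 0.85 × 1.35 = 0.6885
  σ(I1,I4) = 0.58 × 0.85 × 0.85 = 0.4190
  σ(I2,I3) = 0.33 × 1.14 × 1.35 = 0.5079
  σ(I2,I4) = 0.46 × 1.14 × 0.85 = 0.4457
  σ(I3,I4) = 0.49 × 1.35 × 0.85 = 0.5623
σ²_T = Σσ²ᵢ + 2·Σσ_ij = 4.5671 + 2 × 3.0401 = 10.6473
α = (4/3)·(1 − 4.5671/10.6473) = 0.761

α = 0.761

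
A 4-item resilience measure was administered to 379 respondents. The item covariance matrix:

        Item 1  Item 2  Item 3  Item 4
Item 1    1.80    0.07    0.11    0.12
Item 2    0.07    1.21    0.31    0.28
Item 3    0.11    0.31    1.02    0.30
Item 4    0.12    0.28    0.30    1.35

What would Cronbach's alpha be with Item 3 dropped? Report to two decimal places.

Remaining items: Item 1, Item 2, Item 4 (k = 3).
Σσ²ᵢ = 1.80 + 1.21 + 1.35 = 4.36
σ²_T = 4.36 + 2 × 0.47 = 5.30
α (item deleted) = (3/2)·(1 − 4.36/5.30) = 0.27

Cronbach's alpha = 0.27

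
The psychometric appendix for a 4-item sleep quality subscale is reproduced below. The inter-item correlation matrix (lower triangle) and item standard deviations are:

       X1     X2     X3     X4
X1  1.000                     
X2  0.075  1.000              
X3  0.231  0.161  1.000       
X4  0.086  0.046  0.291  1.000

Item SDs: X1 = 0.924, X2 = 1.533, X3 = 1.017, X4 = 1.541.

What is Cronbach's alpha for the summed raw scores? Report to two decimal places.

Σσ²ᵢ = 0.924² + 1.533² + 1.017² + 1.541² = 6.6128
Covariances σ_ij = r_ij · s_i · s_j:
  σ(X1,X2) = 0.075 × 0.924 × 1.533 = 0.1062
  σ(X1,X3) = 0.231 × 0.924 × 1.017 = 0.2171
  σ(X1,X4) = 0.086 × 0.924 × 1.541 = 0.1225
  σ(X2,X3) = 0.161 × 1.533 × 1.017 = 0.2510
  σ(X2,X4) = 0.046 × 1.533 × 1.541 = 0.1087
  σ(X3,X4) = 0.291 × 1.017 × 1.541 = 0.4561
σ²_T = Σσ²ᵢ + 2·Σσ_ij = 6.6128 + 2 × 1.2616 = 9.1360
α = (4/3)·(1 − 6.6128/9.1360) = 0.37

α = 0.37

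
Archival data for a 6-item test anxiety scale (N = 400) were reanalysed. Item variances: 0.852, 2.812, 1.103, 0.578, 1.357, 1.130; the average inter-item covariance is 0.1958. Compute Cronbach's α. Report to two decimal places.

α = 0.51

Σσᵢ² = 0.852 + 2.812 + 1.103 + 0.578 + 1.357 + 1.130 = 7.832
Sum of the 15 distinct covariances = 15 × 0.1958 = 2.9370
σ²_total = Σσᵢ² + 2·Σcov = 7.832 + 2 × 2.9370 = 13.7060
α = (6/5)·(1 − 7.832/13.7060) = 0.51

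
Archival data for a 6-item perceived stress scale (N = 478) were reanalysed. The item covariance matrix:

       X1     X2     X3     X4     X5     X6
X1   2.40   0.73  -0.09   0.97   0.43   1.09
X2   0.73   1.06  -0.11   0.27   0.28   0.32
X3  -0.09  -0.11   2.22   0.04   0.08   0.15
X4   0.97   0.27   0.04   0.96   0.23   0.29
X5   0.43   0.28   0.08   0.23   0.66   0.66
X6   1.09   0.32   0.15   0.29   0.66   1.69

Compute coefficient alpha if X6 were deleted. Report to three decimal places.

Remaining items: X1, X2, X3, X4, X5 (k = 5).
Σσᵢ² = 2.40 + 1.06 + 2.22 + 0.96 + 0.66 = 7.30
σ²_T = 7.30 + 2 × 2.83 = 12.96
α (item deleted) = (5/4)·(1 − 7.30/12.96) = 0.546

α = 0.546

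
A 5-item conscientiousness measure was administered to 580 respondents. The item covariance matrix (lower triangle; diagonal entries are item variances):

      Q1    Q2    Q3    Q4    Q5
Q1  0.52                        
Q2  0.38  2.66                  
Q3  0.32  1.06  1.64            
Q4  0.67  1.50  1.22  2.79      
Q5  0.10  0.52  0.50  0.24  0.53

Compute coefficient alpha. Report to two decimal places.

Σσᵢ² = 0.52 + 2.66 + 1.64 + 2.79 + 0.53 = 8.14
Σ_{i<j} σ_ij = 6.51
total variance = 8.14 + 2 × 6.51 = 21.16
α = (k/(k−1))·(1 − Σσᵢ²/total variance) = (5/4)·(1 − 8.14/21.16) = 0.77

coefficient alpha = 0.77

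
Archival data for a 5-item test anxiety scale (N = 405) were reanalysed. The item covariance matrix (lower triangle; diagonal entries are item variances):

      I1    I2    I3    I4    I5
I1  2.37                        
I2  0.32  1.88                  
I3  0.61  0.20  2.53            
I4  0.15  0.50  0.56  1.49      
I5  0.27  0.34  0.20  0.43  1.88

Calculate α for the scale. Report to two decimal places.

α = 0.52

Σσᵢ² = 2.37 + 1.88 + 2.53 + 1.49 + 1.88 = 10.15
Sum of the distinct covariances = 3.58
Var(T) = 10.15 + 2 × 3.58 = 17.31
α = (k/(k−1))·(1 − Σσᵢ²/Var(T)) = (5/4)·(1 − 10.15/17.31) = 0.52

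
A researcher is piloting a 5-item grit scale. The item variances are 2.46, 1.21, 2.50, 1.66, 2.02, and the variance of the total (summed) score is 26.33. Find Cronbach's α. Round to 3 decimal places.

α = 0.782

ΣVar(i) = 2.46 + 1.21 + 2.50 + 1.66 + 2.02 = 9.85
α = (k/(k−1))·(1 − ΣVar(i)/σ²_total) = (5/4)·(1 − 9.85/26.33) = 0.782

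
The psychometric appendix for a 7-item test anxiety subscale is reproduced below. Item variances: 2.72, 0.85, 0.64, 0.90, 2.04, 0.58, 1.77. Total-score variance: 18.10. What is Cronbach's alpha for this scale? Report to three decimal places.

Σσ²ᵢ = 2.72 + 0.85 + 0.64 + 0.90 + 2.04 + 0.58 + 1.77 = 9.50
α = (k/(k−1))·(1 − Σσ²ᵢ/σ²_T) = (7/6)·(1 − 9.50/18.10) = 0.554

α = 0.554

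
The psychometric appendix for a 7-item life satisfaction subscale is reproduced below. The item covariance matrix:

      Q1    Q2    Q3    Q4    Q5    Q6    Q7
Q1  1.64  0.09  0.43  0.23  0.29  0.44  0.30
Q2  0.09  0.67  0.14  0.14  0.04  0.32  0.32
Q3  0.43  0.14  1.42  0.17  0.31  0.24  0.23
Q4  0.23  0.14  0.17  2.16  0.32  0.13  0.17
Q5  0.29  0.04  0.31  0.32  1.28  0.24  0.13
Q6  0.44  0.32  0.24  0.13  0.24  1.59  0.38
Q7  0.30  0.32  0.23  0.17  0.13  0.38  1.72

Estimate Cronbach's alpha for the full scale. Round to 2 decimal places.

α = 0.57

Σσ²ᵢ = 1.64 + 0.67 + 1.42 + 2.16 + 1.28 + 1.59 + 1.72 = 10.48
Sum of off-diagonal covariances = 5.06
σ²_total = 10.48 + 2 × 5.06 = 20.60
α = (k/(k−1))·(1 − Σσ²ᵢ/σ²_total) = (7/6)·(1 − 10.48/20.60) = 0.57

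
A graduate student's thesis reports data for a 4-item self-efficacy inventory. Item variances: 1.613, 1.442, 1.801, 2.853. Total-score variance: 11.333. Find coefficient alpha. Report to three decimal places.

ΣVar(i) = 1.613 + 1.442 + 1.801 + 2.853 = 7.709
α = (k/(k−1))·(1 − ΣVar(i)/σ²_total) = (4/3)·(1 − 7.709/11.333) = 0.426

α = 0.426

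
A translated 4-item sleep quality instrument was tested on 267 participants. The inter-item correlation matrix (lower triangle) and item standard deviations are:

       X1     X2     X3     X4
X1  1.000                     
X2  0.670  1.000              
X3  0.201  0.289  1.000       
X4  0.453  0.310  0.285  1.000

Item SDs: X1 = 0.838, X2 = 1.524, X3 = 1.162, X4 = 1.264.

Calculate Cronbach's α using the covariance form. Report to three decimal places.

Σσ²ᵢ = 0.838² + 1.524² + 1.162² + 1.264² = 5.9728
Covariances σ_ij = r_ij · s_i · s_j:
  σ(X1,X2) = 0.670 × 0.838 × 1.524 = 0.8557
  σ(X1,X3) = 0.201 × 0.838 × 1.162 = 0.1957
  σ(X1,X4) = 0.453 × 0.838 × 1.264 = 0.4798
  σ(X2,X3) = 0.289 × 1.524 × 1.162 = 0.5118
  σ(X2,X4) = 0.310 × 1.524 × 1.264 = 0.5972
  σ(X3,X4) = 0.285 × 1.162 × 1.264 = 0.4186
σ²_T = Σσ²ᵢ + 2·Σσ_ij = 5.9728 + 2 × 3.0588 = 12.0904
α = (4/3)·(1 − 5.9728/12.0904) = 0.675

Cronbach's α = 0.675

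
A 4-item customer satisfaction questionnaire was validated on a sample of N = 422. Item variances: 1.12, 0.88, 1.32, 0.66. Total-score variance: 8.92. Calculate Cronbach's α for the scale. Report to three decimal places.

Σσ²ᵢ = 1.12 + 0.88 + 1.32 + 0.66 = 3.98
α = (k/(k−1))·(1 − Σσ²ᵢ/σ²_T) = (4/3)·(1 − 3.98/8.92) = 0.738

α = 0.738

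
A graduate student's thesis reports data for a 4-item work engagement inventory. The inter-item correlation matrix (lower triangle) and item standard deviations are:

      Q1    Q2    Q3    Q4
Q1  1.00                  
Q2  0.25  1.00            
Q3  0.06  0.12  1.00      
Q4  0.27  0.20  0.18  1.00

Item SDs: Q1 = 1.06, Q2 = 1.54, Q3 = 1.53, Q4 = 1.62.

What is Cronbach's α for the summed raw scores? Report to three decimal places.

Σσ²ᵢ = 1.06² + 1.54² + 1.53² + 1.62² = 8.4605
Covariances σ_ij = r_ij · s_i · s_j:
  σ(Q1,Q2) = 0.25 × 1.06 × 1.54 = 0.4081
  σ(Q1,Q3) = 0.06 × 1.06 × 1.53 = 0.0973
  σ(Q1,Q4) = 0.27 × 1.06 × 1.62 = 0.4636
  σ(Q2,Q3) = 0.12 × 1.54 × 1.53 = 0.2827
  σ(Q2,Q4) = 0.20 × 1.54 × 1.62 = 0.4990
  σ(Q3,Q4) = 0.18 × 1.53 × 1.62 = 0.4461
σ²_T = Σσ²ᵢ + 2·Σσ_ij = 8.4605 + 2 × 2.1968 = 12.8541
α = (4/3)·(1 − 8.4605/12.8541) = 0.456

Cronbach's α = 0.456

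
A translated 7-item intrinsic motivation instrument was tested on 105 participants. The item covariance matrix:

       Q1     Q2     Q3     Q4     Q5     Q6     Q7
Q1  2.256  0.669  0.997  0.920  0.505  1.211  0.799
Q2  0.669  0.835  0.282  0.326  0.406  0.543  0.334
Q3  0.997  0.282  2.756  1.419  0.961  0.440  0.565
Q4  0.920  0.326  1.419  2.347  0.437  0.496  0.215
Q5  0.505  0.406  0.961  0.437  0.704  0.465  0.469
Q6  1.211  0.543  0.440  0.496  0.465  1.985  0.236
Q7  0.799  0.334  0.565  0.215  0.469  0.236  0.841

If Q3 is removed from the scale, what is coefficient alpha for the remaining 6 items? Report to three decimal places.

α = 0.770

Remaining items: Q1, Q2, Q4, Q5, Q6, Q7 (k = 6).
Σσᵢ² = 2.256 + 0.835 + 2.347 + 0.704 + 1.985 + 0.841 = 8.968
σ²_total = 8.968 + 2 × 8.031 = 25.030
α (item deleted) = (6/5)·(1 − 8.968/25.030) = 0.770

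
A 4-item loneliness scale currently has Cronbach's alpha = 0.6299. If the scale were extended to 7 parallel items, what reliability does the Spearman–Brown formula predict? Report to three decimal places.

Length factor m = 7/4 = 1.7500
α' = m·α / (1 + (m−1)·α)
   = 7/4 × 0.6299 / (1 + (7/4 − 1) × 0.6299)
   = 1.1023 / 1.4724 = 0.749

predicted reliability = 0.749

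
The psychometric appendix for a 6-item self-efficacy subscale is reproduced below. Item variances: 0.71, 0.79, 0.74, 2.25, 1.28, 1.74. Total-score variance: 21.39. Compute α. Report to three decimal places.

α = 0.779

ΣVar(i) = 0.71 + 0.79 + 0.74 + 2.25 + 1.28 + 1.74 = 7.51
α = (k/(k−1))·(1 − ΣVar(i)/Var(T)) = (6/5)·(1 − 7.51/21.39) = 0.779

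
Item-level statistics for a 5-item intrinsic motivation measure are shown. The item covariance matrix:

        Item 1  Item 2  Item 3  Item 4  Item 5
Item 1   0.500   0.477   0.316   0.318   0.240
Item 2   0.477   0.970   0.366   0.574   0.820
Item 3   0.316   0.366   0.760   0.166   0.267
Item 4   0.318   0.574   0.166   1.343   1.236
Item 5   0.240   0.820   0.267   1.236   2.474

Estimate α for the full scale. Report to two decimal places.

sum of item variances = 0.500 + 0.970 + 0.760 + 1.343 + 2.474 = 6.047
Sum of the distinct covariances = 4.780
σ²_total = 6.047 + 2 × 4.780 = 15.607
α = (k/(k−1))·(1 − sum of item variances/σ²_total) = (5/4)·(1 − 6.047/15.607) = 0.77

α = 0.77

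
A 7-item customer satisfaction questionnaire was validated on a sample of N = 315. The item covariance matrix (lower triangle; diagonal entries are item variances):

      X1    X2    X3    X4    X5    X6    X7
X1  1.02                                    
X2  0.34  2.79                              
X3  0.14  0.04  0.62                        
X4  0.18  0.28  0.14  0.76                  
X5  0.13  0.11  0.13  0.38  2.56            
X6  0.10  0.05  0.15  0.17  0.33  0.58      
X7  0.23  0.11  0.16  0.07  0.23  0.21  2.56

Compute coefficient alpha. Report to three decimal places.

coefficient alpha = 0.471

Σσ²ᵢ = 1.02 + 2.79 + 0.62 + 0.76 + 2.56 + 0.58 + 2.56 = 10.89
Sum of off-diagonal covariances = 3.68
σ²_total = 10.89 + 2 × 3.68 = 18.25
α = (k/(k−1))·(1 − Σσ²ᵢ/σ²_total) = (7/6)·(1 − 10.89/18.25) = 0.471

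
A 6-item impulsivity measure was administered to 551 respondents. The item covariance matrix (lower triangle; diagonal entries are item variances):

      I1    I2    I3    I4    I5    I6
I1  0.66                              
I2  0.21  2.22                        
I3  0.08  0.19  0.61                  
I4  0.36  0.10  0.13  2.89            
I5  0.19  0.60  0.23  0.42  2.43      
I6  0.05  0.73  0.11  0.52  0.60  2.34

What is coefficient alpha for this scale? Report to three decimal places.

α = 0.537

Σσ²ᵢ = 0.66 + 2.22 + 0.61 + 2.89 + 2.43 + 2.34 = 11.15
Sum of the distinct covariances = 4.52
Var(T) = 11.15 + 2 × 4.52 = 20.19
α = (k/(k−1))·(1 − Σσ²ᵢ/Var(T)) = (6/5)·(1 − 11.15/20.19) = 0.537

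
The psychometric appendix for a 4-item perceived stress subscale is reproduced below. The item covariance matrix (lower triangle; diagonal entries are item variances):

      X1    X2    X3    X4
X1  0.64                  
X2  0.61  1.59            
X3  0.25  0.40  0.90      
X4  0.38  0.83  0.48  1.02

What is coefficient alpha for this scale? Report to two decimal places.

sum of item variances = 0.64 + 1.59 + 0.90 + 1.02 = 4.15
Σ_{i<j} σ_ij = 2.95
σ²_T = 4.15 + 2 × 2.95 = 10.05
α = (k/(k−1))·(1 − sum of item variances/σ²_T) = (4/3)·(1 − 4.15/10.05) = 0.78

α = 0.78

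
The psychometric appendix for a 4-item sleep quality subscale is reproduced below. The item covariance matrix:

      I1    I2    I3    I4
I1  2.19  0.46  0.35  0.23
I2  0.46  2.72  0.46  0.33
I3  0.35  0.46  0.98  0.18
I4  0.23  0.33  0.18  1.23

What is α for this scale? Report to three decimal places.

sum of item variances = 2.19 + 2.72 + 0.98 + 1.23 = 7.12
Sum of the distinct covariances = 2.01
total variance = 7.12 + 2 × 2.01 = 11.14
α = (k/(k−1))·(1 − sum of item variances/total variance) = (4/3)·(1 − 7.12/11.14) = 0.481

α = 0.481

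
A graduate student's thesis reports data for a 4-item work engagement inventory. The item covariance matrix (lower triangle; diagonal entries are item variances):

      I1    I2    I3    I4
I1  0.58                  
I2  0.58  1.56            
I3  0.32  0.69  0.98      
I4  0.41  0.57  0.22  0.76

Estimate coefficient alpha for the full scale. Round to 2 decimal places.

α = 0.79

Σσᵢ² = 0.58 + 1.56 + 0.98 + 0.76 = 3.88
Sum of off-diagonal covariances = 2.79
Var(T) = 3.88 + 2 × 2.79 = 9.46
α = (k/(k−1))·(1 − Σσᵢ²/Var(T)) = (4/3)·(1 − 3.88/9.46) = 0.79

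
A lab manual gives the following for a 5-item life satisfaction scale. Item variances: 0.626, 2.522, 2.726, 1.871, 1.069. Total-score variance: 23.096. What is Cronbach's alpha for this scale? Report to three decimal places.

ΣVar(i) = 0.626 + 2.522 + 2.726 + 1.871 + 1.069 = 8.814
α = (k/(k−1))·(1 − ΣVar(i)/σ²_total) = (5/4)·(1 − 8.814/23.096) = 0.773

Cronbach's alpha = 0.773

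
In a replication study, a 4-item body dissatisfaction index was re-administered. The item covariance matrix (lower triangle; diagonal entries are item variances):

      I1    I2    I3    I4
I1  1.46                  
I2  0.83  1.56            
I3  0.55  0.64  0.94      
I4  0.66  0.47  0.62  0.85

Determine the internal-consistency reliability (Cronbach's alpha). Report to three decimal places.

Σσᵢ² = 1.46 + 1.56 + 0.94 + 0.85 = 4.81
Sum of off-diagonal covariances = 3.77
σ²_T = 4.81 + 2 × 3.77 = 12.35
α = (k/(k−1))·(1 − Σσᵢ²/σ²_T) = (4/3)·(1 − 4.81/12.35) = 0.814

Cronbach's alpha = 0.814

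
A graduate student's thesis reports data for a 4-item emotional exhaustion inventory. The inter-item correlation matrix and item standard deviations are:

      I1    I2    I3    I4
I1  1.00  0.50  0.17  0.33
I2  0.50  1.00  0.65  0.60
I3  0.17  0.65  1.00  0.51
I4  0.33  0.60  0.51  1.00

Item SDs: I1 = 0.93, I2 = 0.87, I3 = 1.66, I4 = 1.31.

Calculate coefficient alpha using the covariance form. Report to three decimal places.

α = 0.740

Σσ²ᵢ = 0.93² + 0.87² + 1.66² + 1.31² = 6.0935
Covariances σ_ij = r_ij · s_i · s_j:
  σ(I1,I2) = 0.50 × 0.93 × 0.87 = 0.4046
  σ(I1,I3) = 0.17 × 0.93 × 1.66 = 0.2624
  σ(I1,I4) = 0.33 × 0.93 × 1.31 = 0.4020
  σ(I2,I3) = 0.65 × 0.87 × 1.66 = 0.9387
  σ(I2,I4) = 0.60 × 0.87 × 1.31 = 0.6838
  σ(I3,I4) = 0.51 × 1.66 × 1.31 = 1.1090
σ²_T = Σσ²ᵢ + 2·Σσ_ij = 6.0935 + 2 × 3.8005 = 13.6945
α = (4/3)·(1 − 6.0935/13.6945) = 0.740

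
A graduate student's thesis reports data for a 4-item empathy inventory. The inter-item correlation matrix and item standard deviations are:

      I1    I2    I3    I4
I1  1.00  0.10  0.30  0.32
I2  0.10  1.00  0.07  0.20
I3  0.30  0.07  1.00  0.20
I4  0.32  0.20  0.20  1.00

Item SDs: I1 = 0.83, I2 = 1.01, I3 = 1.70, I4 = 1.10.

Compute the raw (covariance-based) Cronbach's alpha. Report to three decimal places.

Cronbach's alpha = 0.457

Σσ²ᵢ = 0.83² + 1.01² + 1.70² + 1.10² = 5.8090
Covariances σ_ij = r_ij · s_i · s_j:
  σ(I1,I2) = 0.10 × 0.83 × 1.01 = 0.0838
  σ(I1,I3) = 0.30 × 0.83 × 1.70 = 0.4233
  σ(I1,I4) = 0.32 × 0.83 × 1.10 = 0.2922
  σ(I2,I3) = 0.07 × 1.01 × 1.70 = 0.1202
  σ(I2,I4) = 0.20 × 1.01 × 1.10 = 0.2222
  σ(I3,I4) = 0.20 × 1.70 × 1.10 = 0.3740
σ²_T = Σσ²ᵢ + 2·Σσ_ij = 5.8090 + 2 × 1.5157 = 8.8404
α = (4/3)·(1 − 5.8090/8.8404) = 0.457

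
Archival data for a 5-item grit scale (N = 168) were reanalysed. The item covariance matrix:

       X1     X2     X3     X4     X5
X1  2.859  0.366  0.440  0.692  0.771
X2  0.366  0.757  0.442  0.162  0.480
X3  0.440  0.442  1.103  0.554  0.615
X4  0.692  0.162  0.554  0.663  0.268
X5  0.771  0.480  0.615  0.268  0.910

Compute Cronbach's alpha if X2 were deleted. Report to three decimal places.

Cronbach's alpha = 0.729

Remaining items: X1, X3, X4, X5 (k = 4).
Σσᵢ² = 2.859 + 1.103 + 0.663 + 0.910 = 5.535
σ²_T = 5.535 + 2 × 3.340 = 12.215
α (item deleted) = (4/3)·(1 − 5.535/12.215) = 0.729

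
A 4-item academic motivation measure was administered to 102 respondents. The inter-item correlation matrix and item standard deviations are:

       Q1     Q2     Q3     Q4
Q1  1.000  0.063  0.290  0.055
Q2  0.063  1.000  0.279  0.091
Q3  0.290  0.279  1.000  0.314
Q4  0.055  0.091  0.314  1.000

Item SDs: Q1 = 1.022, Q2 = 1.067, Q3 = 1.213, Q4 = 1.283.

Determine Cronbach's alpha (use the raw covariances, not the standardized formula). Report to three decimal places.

α = 0.477

Σσ²ᵢ = 1.022² + 1.067² + 1.213² + 1.283² = 5.3004
Covariances σ_ij = r_ij · s_i · s_j:
  σ(Q1,Q2) = 0.063 × 1.022 × 1.067 = 0.0687
  σ(Q1,Q3) = 0.290 × 1.022 × 1.213 = 0.3595
  σ(Q1,Q4) = 0.055 × 1.022 × 1.283 = 0.0721
  σ(Q2,Q3) = 0.279 × 1.067 × 1.213 = 0.3611
  σ(Q2,Q4) = 0.091 × 1.067 × 1.283 = 0.1246
  σ(Q3,Q4) = 0.314 × 1.213 × 1.283 = 0.4887
σ²_T = Σσ²ᵢ + 2·Σσ_ij = 5.3004 + 2 × 1.4747 = 8.2498
α = (4/3)·(1 − 5.3004/8.2498) = 0.477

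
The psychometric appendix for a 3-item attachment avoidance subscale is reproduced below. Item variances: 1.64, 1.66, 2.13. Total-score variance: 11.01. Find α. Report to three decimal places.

α = 0.760

Σσᵢ² = 1.64 + 1.66 + 2.13 = 5.43
α = (k/(k−1))·(1 − Σσᵢ²/σ²_total) = (3/2)·(1 − 5.43/11.01) = 0.760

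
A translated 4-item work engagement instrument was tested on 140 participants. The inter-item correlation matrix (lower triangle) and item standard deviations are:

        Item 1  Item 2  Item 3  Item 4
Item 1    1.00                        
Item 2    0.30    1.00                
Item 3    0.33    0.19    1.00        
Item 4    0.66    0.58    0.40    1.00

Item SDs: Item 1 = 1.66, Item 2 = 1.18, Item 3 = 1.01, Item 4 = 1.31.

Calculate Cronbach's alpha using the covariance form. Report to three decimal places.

Σσ²ᵢ = 1.66² + 1.18² + 1.01² + 1.31² = 6.8842
Covariances σ_ij = r_ij · s_i · s_j:
  σ(Item 1,Item 2) = 0.30 × 1.66 × 1.18 = 0.5876
  σ(Item 1,Item 3) = 0.33 × 1.66 × 1.01 = 0.5533
  σ(Item 1,Item 4) = 0.66 × 1.66 × 1.31 = 1.4352
  σ(Item 2,Item 3) = 0.19 × 1.18 × 1.01 = 0.2264
  σ(Item 2,Item 4) = 0.58 × 1.18 × 1.31 = 0.8966
  σ(Item 3,Item 4) = 0.40 × 1.01 × 1.31 = 0.5292
σ²_T = Σσ²ᵢ + 2·Σσ_ij = 6.8842 + 2 × 4.2283 = 15.3408
α = (4/3)·(1 − 6.8842/15.3408) = 0.735

Cronbach's alpha = 0.735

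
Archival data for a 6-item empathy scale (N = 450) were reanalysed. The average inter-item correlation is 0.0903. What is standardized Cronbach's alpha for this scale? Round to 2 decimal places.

Standardized α = k·r̄ / (1 + (k−1)·r̄) = 6 × 0.0903 / (1 + 5 × 0.0903)
  = 0.5418 / 1.4515 = 0.37

α = 0.37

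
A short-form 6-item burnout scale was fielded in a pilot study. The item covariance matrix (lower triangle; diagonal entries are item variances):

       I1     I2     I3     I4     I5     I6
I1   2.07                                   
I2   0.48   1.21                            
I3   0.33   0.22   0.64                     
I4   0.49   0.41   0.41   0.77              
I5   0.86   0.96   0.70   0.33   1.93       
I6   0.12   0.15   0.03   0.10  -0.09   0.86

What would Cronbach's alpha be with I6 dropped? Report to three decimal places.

α = 0.763

Remaining items: I1, I2, I3, I4, I5 (k = 5).
sum of item variances = 2.07 + 1.21 + 0.64 + 0.77 + 1.93 = 6.62
σ²_T = 6.62 + 2 × 5.19 = 17.00
α (item deleted) = (5/4)·(1 − 6.62/17.00) = 0.763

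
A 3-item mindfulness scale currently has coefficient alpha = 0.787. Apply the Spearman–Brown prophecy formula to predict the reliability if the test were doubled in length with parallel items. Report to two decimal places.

Length factor m = 2
α' = m·α / (1 + (m−1)·α)
   = 2 × 0.787 / (1 + (2 − 1) × 0.787)
   = 1.5740 / 1.7870 = 0.88

predicted reliability = 0.88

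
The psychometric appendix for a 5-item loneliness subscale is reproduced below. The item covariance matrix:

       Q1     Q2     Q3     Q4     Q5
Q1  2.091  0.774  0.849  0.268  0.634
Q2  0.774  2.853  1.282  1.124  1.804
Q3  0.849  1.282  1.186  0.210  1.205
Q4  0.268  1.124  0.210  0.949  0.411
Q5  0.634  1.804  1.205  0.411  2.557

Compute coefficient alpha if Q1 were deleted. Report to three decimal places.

α = 0.821

Remaining items: Q2, Q3, Q4, Q5 (k = 4).
sum of item variances = 2.853 + 1.186 + 0.949 + 2.557 = 7.545
total variance = 7.545 + 2 × 6.036 = 19.617
α (item deleted) = (4/3)·(1 − 7.545/19.617) = 0.821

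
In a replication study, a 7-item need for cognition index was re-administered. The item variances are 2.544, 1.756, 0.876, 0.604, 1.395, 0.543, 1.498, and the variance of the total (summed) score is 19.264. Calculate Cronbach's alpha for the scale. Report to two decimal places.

Σσᵢ² = 2.544 + 1.756 + 0.876 + 0.604 + 1.395 + 0.543 + 1.498 = 9.216
α = (k/(k−1))·(1 − Σσᵢ²/total variance) = (7/6)·(1 − 9.216/19.264) = 0.61

α = 0.61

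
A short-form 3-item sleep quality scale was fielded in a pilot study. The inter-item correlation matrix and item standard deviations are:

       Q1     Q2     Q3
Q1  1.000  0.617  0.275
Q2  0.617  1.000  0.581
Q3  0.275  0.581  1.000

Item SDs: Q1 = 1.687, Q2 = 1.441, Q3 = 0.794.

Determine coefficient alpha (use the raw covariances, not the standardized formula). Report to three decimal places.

Σσ²ᵢ = 1.687² + 1.441² + 0.794² = 5.5529
Covariances σ_ij = r_ij · s_i · s_j:
  σ(Q1,Q2) = 0.617 × 1.687 × 1.441 = 1.4999
  σ(Q1,Q3) = 0.275 × 1.687 × 0.794 = 0.3684
  σ(Q2,Q3) = 0.581 × 1.441 × 0.794 = 0.6648
σ²_T = Σσ²ᵢ + 2·Σσ_ij = 5.5529 + 2 × 2.5331 = 10.6191
α = (3/2)·(1 − 5.5529/10.6191) = 0.716

α = 0.716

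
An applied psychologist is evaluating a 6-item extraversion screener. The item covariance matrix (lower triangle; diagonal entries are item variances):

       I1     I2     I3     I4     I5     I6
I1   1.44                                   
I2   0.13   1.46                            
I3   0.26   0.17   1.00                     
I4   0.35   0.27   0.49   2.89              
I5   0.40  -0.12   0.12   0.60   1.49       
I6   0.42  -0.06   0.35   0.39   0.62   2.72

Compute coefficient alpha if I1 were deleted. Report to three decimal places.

Remaining items: I2, I3, I4, I5, I6 (k = 5).
Σσ²ᵢ = 1.46 + 1.00 + 2.89 + 1.49 + 2.72 = 9.56
σ²_total = 9.56 + 2 × 2.83 = 15.22
α (item deleted) = (5/4)·(1 − 9.56/15.22) = 0.465

coefficient alpha = 0.465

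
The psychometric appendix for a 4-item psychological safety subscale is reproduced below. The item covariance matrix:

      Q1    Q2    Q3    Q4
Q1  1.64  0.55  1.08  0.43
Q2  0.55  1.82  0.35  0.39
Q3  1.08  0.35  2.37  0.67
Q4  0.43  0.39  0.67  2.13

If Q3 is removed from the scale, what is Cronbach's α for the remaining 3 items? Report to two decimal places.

α = 0.49

Remaining items: Q1, Q2, Q4 (k = 3).
Σσ²ᵢ = 1.64 + 1.82 + 2.13 = 5.59
total variance = 5.59 + 2 × 1.37 = 8.33
α (item deleted) = (3/2)·(1 − 5.59/8.33) = 0.49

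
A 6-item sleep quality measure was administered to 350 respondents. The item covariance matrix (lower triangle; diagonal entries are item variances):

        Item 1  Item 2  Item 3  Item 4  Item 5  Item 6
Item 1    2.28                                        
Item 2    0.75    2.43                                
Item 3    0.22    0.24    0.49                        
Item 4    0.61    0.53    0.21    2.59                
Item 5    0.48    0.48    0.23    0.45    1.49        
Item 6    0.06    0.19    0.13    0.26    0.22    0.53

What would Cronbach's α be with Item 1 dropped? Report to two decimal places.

Cronbach's α = 0.55

Remaining items: Item 2, Item 3, Item 4, Item 5, Item 6 (k = 5).
sum of item variances = 2.43 + 0.49 + 2.59 + 1.49 + 0.53 = 7.53
total variance = 7.53 + 2 × 2.94 = 13.41
α (item deleted) = (5/4)·(1 − 7.53/13.41) = 0.55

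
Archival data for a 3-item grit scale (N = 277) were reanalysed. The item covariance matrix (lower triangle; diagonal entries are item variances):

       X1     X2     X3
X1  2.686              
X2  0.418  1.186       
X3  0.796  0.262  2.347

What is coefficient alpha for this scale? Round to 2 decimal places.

ΣVar(i) = 2.686 + 1.186 + 2.347 = 6.219
Sum of the distinct covariances = 1.476
Var(T) = 6.219 + 2 × 1.476 = 9.171
α = (k/(k−1))·(1 − ΣVar(i)/Var(T)) = (3/2)·(1 − 6.219/9.171) = 0.48

α = 0.48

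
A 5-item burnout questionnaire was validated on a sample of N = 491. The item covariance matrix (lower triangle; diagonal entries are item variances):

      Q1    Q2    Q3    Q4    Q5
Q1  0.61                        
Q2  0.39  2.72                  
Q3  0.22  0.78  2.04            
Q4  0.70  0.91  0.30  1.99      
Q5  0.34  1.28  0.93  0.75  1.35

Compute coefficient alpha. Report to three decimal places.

coefficient alpha = 0.753

Σσ²ᵢ = 0.61 + 2.72 + 2.04 + 1.99 + 1.35 = 8.71
Sum of off-diagonal covariances = 6.60
σ²_T = 8.71 + 2 × 6.60 = 21.91
α = (k/(k−1))·(1 − Σσ²ᵢ/σ²_T) = (5/4)·(1 − 8.71/21.91) = 0.753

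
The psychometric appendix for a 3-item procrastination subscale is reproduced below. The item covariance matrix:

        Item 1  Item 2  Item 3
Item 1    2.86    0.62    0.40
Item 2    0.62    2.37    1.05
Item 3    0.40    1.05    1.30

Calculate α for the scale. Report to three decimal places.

α = 0.582

ΣVar(i) = 2.86 + 2.37 + 1.30 = 6.53
Sum of off-diagonal covariances = 2.07
total variance = 6.53 + 2 × 2.07 = 10.67
α = (k/(k−1))·(1 − ΣVar(i)/total variance) = (3/2)·(1 − 6.53/10.67) = 0.582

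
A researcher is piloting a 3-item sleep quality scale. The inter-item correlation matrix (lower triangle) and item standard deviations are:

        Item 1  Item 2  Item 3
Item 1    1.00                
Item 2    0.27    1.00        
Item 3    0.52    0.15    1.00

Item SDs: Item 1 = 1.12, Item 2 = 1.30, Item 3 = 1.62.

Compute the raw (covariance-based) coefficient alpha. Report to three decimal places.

α = 0.559

Σσ²ᵢ = 1.12² + 1.30² + 1.62² = 5.5688
Covariances σ_ij = r_ij · s_i · s_j:
  σ(Item 1,Item 2) = 0.27 × 1.12 × 1.30 = 0.3931
  σ(Item 1,Item 3) = 0.52 × 1.12 × 1.62 = 0.9435
  σ(Item 2,Item 3) = 0.15 × 1.30 × 1.62 = 0.3159
σ²_T = Σσ²ᵢ + 2·Σσ_ij = 5.5688 + 2 × 1.6525 = 8.8738
α = (3/2)·(1 − 5.5688/8.8738) = 0.559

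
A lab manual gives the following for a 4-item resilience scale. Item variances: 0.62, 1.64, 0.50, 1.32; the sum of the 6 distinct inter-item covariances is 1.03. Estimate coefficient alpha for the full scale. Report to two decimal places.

sum of item variances = 0.62 + 1.64 + 0.50 + 1.32 = 4.08
Sum of distinct covariances = 1.03
σ²_T = sum of item variances + 2·Σcov = 4.08 + 2 × 1.03 = 6.14
α = (4/3)·(1 − 4.08/6.14) = 0.45

α = 0.45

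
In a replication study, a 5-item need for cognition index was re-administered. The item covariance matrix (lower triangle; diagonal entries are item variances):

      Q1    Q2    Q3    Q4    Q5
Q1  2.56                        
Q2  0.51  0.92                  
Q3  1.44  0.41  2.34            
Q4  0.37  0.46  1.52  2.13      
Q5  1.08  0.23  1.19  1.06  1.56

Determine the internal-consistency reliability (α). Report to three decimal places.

α = 0.794

ΣVar(i) = 2.56 + 0.92 + 2.34 + 2.13 + 1.56 = 9.51
Sum of the distinct covariances = 8.27
σ²_total = 9.51 + 2 × 8.27 = 26.05
α = (k/(k−1))·(1 − ΣVar(i)/σ²_total) = (5/4)·(1 − 9.51/26.05) = 0.794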